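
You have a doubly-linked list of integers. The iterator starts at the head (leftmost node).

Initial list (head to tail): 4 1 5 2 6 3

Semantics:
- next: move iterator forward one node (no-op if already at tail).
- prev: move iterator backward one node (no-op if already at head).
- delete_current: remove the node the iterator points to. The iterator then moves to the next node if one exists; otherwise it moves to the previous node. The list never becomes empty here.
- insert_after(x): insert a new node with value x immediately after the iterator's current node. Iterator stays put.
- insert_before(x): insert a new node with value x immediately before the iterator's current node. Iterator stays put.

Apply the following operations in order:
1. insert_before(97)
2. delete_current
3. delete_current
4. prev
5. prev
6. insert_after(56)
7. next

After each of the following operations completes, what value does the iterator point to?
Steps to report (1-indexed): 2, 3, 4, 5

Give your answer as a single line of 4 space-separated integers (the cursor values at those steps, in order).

After 1 (insert_before(97)): list=[97, 4, 1, 5, 2, 6, 3] cursor@4
After 2 (delete_current): list=[97, 1, 5, 2, 6, 3] cursor@1
After 3 (delete_current): list=[97, 5, 2, 6, 3] cursor@5
After 4 (prev): list=[97, 5, 2, 6, 3] cursor@97
After 5 (prev): list=[97, 5, 2, 6, 3] cursor@97
After 6 (insert_after(56)): list=[97, 56, 5, 2, 6, 3] cursor@97
After 7 (next): list=[97, 56, 5, 2, 6, 3] cursor@56

Answer: 1 5 97 97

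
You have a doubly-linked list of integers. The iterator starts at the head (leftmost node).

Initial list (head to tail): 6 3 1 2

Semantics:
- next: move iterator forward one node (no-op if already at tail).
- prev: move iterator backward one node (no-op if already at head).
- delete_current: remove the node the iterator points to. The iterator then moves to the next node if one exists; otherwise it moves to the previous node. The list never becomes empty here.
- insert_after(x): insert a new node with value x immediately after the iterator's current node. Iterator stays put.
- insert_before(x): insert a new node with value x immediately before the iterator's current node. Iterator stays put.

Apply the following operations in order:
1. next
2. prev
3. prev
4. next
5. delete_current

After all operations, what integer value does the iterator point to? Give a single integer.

After 1 (next): list=[6, 3, 1, 2] cursor@3
After 2 (prev): list=[6, 3, 1, 2] cursor@6
After 3 (prev): list=[6, 3, 1, 2] cursor@6
After 4 (next): list=[6, 3, 1, 2] cursor@3
After 5 (delete_current): list=[6, 1, 2] cursor@1

Answer: 1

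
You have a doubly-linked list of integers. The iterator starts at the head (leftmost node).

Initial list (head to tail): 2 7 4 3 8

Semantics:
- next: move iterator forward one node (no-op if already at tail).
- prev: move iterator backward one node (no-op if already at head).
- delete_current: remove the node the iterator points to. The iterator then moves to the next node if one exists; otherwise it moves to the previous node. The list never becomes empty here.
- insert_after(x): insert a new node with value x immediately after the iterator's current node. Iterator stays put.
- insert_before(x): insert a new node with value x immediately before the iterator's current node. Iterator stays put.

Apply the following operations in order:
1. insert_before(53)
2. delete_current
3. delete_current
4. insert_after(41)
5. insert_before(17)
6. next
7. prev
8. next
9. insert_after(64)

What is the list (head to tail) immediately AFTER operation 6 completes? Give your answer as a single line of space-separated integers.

After 1 (insert_before(53)): list=[53, 2, 7, 4, 3, 8] cursor@2
After 2 (delete_current): list=[53, 7, 4, 3, 8] cursor@7
After 3 (delete_current): list=[53, 4, 3, 8] cursor@4
After 4 (insert_after(41)): list=[53, 4, 41, 3, 8] cursor@4
After 5 (insert_before(17)): list=[53, 17, 4, 41, 3, 8] cursor@4
After 6 (next): list=[53, 17, 4, 41, 3, 8] cursor@41

Answer: 53 17 4 41 3 8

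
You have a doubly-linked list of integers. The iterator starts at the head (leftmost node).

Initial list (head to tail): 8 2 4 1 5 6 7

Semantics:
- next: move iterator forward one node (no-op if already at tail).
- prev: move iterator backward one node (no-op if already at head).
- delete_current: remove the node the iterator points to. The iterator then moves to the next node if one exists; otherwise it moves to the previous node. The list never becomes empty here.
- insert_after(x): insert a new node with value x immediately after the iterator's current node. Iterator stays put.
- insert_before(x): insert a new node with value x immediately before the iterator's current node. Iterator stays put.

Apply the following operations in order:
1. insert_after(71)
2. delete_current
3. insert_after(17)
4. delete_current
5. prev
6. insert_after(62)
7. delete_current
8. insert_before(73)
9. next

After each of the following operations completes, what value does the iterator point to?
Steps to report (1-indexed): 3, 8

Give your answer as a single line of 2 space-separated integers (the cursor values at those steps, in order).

Answer: 71 62

Derivation:
After 1 (insert_after(71)): list=[8, 71, 2, 4, 1, 5, 6, 7] cursor@8
After 2 (delete_current): list=[71, 2, 4, 1, 5, 6, 7] cursor@71
After 3 (insert_after(17)): list=[71, 17, 2, 4, 1, 5, 6, 7] cursor@71
After 4 (delete_current): list=[17, 2, 4, 1, 5, 6, 7] cursor@17
After 5 (prev): list=[17, 2, 4, 1, 5, 6, 7] cursor@17
After 6 (insert_after(62)): list=[17, 62, 2, 4, 1, 5, 6, 7] cursor@17
After 7 (delete_current): list=[62, 2, 4, 1, 5, 6, 7] cursor@62
After 8 (insert_before(73)): list=[73, 62, 2, 4, 1, 5, 6, 7] cursor@62
After 9 (next): list=[73, 62, 2, 4, 1, 5, 6, 7] cursor@2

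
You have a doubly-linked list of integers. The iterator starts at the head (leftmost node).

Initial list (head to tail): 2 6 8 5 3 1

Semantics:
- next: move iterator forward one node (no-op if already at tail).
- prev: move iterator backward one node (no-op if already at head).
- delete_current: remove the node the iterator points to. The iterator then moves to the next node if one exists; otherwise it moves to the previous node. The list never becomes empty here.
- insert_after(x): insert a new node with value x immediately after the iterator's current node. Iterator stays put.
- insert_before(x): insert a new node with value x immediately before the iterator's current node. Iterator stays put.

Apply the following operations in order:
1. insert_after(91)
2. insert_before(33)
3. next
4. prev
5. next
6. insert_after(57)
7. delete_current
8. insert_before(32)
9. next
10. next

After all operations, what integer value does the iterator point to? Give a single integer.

After 1 (insert_after(91)): list=[2, 91, 6, 8, 5, 3, 1] cursor@2
After 2 (insert_before(33)): list=[33, 2, 91, 6, 8, 5, 3, 1] cursor@2
After 3 (next): list=[33, 2, 91, 6, 8, 5, 3, 1] cursor@91
After 4 (prev): list=[33, 2, 91, 6, 8, 5, 3, 1] cursor@2
After 5 (next): list=[33, 2, 91, 6, 8, 5, 3, 1] cursor@91
After 6 (insert_after(57)): list=[33, 2, 91, 57, 6, 8, 5, 3, 1] cursor@91
After 7 (delete_current): list=[33, 2, 57, 6, 8, 5, 3, 1] cursor@57
After 8 (insert_before(32)): list=[33, 2, 32, 57, 6, 8, 5, 3, 1] cursor@57
After 9 (next): list=[33, 2, 32, 57, 6, 8, 5, 3, 1] cursor@6
After 10 (next): list=[33, 2, 32, 57, 6, 8, 5, 3, 1] cursor@8

Answer: 8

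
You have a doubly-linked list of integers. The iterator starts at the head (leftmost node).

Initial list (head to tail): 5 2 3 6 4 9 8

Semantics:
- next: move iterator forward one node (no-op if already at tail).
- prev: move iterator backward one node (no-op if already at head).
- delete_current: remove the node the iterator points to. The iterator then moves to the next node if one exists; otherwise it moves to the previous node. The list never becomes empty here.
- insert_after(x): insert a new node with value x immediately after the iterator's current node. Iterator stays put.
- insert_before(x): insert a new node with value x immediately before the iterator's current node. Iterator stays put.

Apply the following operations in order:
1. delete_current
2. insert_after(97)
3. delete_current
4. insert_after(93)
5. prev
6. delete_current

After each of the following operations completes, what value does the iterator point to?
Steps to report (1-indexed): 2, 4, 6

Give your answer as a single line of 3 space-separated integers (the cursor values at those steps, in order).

Answer: 2 97 93

Derivation:
After 1 (delete_current): list=[2, 3, 6, 4, 9, 8] cursor@2
After 2 (insert_after(97)): list=[2, 97, 3, 6, 4, 9, 8] cursor@2
After 3 (delete_current): list=[97, 3, 6, 4, 9, 8] cursor@97
After 4 (insert_after(93)): list=[97, 93, 3, 6, 4, 9, 8] cursor@97
After 5 (prev): list=[97, 93, 3, 6, 4, 9, 8] cursor@97
After 6 (delete_current): list=[93, 3, 6, 4, 9, 8] cursor@93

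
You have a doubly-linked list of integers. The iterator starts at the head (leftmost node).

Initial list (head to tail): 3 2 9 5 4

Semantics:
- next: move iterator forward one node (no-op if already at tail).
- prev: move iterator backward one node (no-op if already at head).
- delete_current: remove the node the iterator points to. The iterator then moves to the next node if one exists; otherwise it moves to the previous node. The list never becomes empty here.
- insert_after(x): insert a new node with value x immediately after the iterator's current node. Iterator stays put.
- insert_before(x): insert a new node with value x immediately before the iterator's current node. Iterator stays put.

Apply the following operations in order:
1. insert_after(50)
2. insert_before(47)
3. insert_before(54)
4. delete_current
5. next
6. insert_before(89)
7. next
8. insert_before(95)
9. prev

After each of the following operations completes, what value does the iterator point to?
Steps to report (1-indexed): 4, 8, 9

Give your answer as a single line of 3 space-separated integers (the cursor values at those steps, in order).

Answer: 50 9 95

Derivation:
After 1 (insert_after(50)): list=[3, 50, 2, 9, 5, 4] cursor@3
After 2 (insert_before(47)): list=[47, 3, 50, 2, 9, 5, 4] cursor@3
After 3 (insert_before(54)): list=[47, 54, 3, 50, 2, 9, 5, 4] cursor@3
After 4 (delete_current): list=[47, 54, 50, 2, 9, 5, 4] cursor@50
After 5 (next): list=[47, 54, 50, 2, 9, 5, 4] cursor@2
After 6 (insert_before(89)): list=[47, 54, 50, 89, 2, 9, 5, 4] cursor@2
After 7 (next): list=[47, 54, 50, 89, 2, 9, 5, 4] cursor@9
After 8 (insert_before(95)): list=[47, 54, 50, 89, 2, 95, 9, 5, 4] cursor@9
After 9 (prev): list=[47, 54, 50, 89, 2, 95, 9, 5, 4] cursor@95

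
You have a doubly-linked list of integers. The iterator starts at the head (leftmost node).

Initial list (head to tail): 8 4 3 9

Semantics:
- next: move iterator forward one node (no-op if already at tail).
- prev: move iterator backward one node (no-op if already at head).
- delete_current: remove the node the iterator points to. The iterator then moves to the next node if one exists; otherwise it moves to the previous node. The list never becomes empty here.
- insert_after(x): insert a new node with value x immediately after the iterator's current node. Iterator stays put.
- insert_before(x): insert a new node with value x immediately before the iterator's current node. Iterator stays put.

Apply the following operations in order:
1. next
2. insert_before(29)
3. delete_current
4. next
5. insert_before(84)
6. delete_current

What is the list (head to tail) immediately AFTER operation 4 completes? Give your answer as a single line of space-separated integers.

After 1 (next): list=[8, 4, 3, 9] cursor@4
After 2 (insert_before(29)): list=[8, 29, 4, 3, 9] cursor@4
After 3 (delete_current): list=[8, 29, 3, 9] cursor@3
After 4 (next): list=[8, 29, 3, 9] cursor@9

Answer: 8 29 3 9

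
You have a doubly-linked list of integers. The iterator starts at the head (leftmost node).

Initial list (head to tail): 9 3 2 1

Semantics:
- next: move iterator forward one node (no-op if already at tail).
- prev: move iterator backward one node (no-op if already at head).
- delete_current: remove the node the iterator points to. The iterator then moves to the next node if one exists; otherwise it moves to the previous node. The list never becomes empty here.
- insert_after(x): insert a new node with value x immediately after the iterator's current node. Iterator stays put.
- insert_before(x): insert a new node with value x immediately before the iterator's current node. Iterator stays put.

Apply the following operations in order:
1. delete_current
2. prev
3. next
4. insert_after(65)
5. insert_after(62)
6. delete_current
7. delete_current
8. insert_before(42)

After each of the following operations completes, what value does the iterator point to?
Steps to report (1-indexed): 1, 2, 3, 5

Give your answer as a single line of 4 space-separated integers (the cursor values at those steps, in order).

After 1 (delete_current): list=[3, 2, 1] cursor@3
After 2 (prev): list=[3, 2, 1] cursor@3
After 3 (next): list=[3, 2, 1] cursor@2
After 4 (insert_after(65)): list=[3, 2, 65, 1] cursor@2
After 5 (insert_after(62)): list=[3, 2, 62, 65, 1] cursor@2
After 6 (delete_current): list=[3, 62, 65, 1] cursor@62
After 7 (delete_current): list=[3, 65, 1] cursor@65
After 8 (insert_before(42)): list=[3, 42, 65, 1] cursor@65

Answer: 3 3 2 2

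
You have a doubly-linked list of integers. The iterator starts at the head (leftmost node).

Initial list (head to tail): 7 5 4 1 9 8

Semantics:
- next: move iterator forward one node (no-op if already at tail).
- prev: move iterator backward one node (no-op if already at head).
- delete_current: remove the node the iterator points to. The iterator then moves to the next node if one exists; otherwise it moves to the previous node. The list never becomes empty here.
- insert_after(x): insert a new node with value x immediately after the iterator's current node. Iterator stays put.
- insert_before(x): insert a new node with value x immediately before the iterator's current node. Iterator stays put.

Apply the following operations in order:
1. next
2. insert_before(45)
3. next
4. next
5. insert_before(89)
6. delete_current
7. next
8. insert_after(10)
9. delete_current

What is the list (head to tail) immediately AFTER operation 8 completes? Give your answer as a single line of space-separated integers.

Answer: 7 45 5 4 89 9 8 10

Derivation:
After 1 (next): list=[7, 5, 4, 1, 9, 8] cursor@5
After 2 (insert_before(45)): list=[7, 45, 5, 4, 1, 9, 8] cursor@5
After 3 (next): list=[7, 45, 5, 4, 1, 9, 8] cursor@4
After 4 (next): list=[7, 45, 5, 4, 1, 9, 8] cursor@1
After 5 (insert_before(89)): list=[7, 45, 5, 4, 89, 1, 9, 8] cursor@1
After 6 (delete_current): list=[7, 45, 5, 4, 89, 9, 8] cursor@9
After 7 (next): list=[7, 45, 5, 4, 89, 9, 8] cursor@8
After 8 (insert_after(10)): list=[7, 45, 5, 4, 89, 9, 8, 10] cursor@8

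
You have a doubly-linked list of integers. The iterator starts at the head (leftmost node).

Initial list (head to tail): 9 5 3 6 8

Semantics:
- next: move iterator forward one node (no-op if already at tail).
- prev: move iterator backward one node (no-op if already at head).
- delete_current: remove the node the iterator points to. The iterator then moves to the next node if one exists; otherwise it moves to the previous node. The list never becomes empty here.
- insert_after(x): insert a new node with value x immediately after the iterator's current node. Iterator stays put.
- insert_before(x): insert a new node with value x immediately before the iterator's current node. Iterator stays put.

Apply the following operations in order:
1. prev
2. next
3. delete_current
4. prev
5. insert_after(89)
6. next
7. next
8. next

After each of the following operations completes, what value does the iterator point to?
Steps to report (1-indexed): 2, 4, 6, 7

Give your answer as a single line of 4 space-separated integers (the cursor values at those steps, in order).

After 1 (prev): list=[9, 5, 3, 6, 8] cursor@9
After 2 (next): list=[9, 5, 3, 6, 8] cursor@5
After 3 (delete_current): list=[9, 3, 6, 8] cursor@3
After 4 (prev): list=[9, 3, 6, 8] cursor@9
After 5 (insert_after(89)): list=[9, 89, 3, 6, 8] cursor@9
After 6 (next): list=[9, 89, 3, 6, 8] cursor@89
After 7 (next): list=[9, 89, 3, 6, 8] cursor@3
After 8 (next): list=[9, 89, 3, 6, 8] cursor@6

Answer: 5 9 89 3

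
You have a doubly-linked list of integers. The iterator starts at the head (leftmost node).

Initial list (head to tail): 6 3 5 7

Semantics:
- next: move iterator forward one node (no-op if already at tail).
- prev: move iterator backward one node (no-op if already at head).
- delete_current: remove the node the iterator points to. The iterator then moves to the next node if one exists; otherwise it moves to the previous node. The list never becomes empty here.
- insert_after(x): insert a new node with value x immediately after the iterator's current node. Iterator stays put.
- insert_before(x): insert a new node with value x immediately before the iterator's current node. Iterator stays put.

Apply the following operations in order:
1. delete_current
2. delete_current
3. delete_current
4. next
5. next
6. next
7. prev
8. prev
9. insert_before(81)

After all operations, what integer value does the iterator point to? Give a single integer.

After 1 (delete_current): list=[3, 5, 7] cursor@3
After 2 (delete_current): list=[5, 7] cursor@5
After 3 (delete_current): list=[7] cursor@7
After 4 (next): list=[7] cursor@7
After 5 (next): list=[7] cursor@7
After 6 (next): list=[7] cursor@7
After 7 (prev): list=[7] cursor@7
After 8 (prev): list=[7] cursor@7
After 9 (insert_before(81)): list=[81, 7] cursor@7

Answer: 7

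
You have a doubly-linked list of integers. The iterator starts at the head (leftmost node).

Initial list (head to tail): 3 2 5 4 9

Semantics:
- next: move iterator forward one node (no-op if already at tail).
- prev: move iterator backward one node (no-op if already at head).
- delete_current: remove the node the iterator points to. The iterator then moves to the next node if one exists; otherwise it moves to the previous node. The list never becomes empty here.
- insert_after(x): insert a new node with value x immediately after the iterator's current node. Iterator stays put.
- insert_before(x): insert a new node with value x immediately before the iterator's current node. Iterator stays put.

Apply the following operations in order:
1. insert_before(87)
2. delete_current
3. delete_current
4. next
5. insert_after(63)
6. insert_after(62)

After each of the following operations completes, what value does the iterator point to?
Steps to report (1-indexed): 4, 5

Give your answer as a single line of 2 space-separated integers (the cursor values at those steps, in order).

Answer: 4 4

Derivation:
After 1 (insert_before(87)): list=[87, 3, 2, 5, 4, 9] cursor@3
After 2 (delete_current): list=[87, 2, 5, 4, 9] cursor@2
After 3 (delete_current): list=[87, 5, 4, 9] cursor@5
After 4 (next): list=[87, 5, 4, 9] cursor@4
After 5 (insert_after(63)): list=[87, 5, 4, 63, 9] cursor@4
After 6 (insert_after(62)): list=[87, 5, 4, 62, 63, 9] cursor@4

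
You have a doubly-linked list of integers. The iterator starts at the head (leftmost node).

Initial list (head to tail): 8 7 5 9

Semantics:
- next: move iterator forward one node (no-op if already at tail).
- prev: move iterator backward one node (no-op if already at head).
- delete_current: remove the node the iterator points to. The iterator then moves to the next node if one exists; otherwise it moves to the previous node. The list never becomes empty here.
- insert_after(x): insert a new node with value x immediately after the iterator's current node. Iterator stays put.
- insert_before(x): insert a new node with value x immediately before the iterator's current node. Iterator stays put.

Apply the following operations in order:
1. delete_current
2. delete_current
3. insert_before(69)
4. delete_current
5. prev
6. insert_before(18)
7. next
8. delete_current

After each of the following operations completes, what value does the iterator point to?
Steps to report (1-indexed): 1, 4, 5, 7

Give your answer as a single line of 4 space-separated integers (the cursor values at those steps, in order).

Answer: 7 9 69 9

Derivation:
After 1 (delete_current): list=[7, 5, 9] cursor@7
After 2 (delete_current): list=[5, 9] cursor@5
After 3 (insert_before(69)): list=[69, 5, 9] cursor@5
After 4 (delete_current): list=[69, 9] cursor@9
After 5 (prev): list=[69, 9] cursor@69
After 6 (insert_before(18)): list=[18, 69, 9] cursor@69
After 7 (next): list=[18, 69, 9] cursor@9
After 8 (delete_current): list=[18, 69] cursor@69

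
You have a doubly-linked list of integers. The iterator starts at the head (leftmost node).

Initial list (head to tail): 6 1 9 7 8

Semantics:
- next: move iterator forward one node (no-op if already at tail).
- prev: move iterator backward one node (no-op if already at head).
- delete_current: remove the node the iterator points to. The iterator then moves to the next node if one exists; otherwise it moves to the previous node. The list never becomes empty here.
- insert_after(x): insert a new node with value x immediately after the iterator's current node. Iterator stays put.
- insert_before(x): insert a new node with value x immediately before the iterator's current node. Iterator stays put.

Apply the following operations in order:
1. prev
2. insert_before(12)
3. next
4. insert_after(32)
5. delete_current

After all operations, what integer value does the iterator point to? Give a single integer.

Answer: 32

Derivation:
After 1 (prev): list=[6, 1, 9, 7, 8] cursor@6
After 2 (insert_before(12)): list=[12, 6, 1, 9, 7, 8] cursor@6
After 3 (next): list=[12, 6, 1, 9, 7, 8] cursor@1
After 4 (insert_after(32)): list=[12, 6, 1, 32, 9, 7, 8] cursor@1
After 5 (delete_current): list=[12, 6, 32, 9, 7, 8] cursor@32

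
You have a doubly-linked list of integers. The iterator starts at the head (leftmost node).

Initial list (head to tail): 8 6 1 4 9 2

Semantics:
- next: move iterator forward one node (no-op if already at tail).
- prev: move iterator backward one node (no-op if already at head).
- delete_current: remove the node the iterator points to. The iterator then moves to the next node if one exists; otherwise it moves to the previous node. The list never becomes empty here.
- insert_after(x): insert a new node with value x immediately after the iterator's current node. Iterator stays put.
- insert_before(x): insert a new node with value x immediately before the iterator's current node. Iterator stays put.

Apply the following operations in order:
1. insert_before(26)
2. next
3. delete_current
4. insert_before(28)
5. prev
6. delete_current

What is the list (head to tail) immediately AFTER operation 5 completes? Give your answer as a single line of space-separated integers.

Answer: 26 8 28 1 4 9 2

Derivation:
After 1 (insert_before(26)): list=[26, 8, 6, 1, 4, 9, 2] cursor@8
After 2 (next): list=[26, 8, 6, 1, 4, 9, 2] cursor@6
After 3 (delete_current): list=[26, 8, 1, 4, 9, 2] cursor@1
After 4 (insert_before(28)): list=[26, 8, 28, 1, 4, 9, 2] cursor@1
After 5 (prev): list=[26, 8, 28, 1, 4, 9, 2] cursor@28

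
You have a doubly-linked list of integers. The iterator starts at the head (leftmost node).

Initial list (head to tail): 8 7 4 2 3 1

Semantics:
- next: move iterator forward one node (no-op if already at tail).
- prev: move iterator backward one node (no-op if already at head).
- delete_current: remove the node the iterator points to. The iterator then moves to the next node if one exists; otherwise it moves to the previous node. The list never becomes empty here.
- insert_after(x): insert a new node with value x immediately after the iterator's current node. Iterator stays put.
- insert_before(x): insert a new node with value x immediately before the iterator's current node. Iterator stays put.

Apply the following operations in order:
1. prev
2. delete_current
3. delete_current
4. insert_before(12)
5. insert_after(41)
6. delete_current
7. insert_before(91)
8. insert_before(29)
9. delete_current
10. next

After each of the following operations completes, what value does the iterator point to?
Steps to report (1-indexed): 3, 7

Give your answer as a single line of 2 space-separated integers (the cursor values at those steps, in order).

Answer: 4 41

Derivation:
After 1 (prev): list=[8, 7, 4, 2, 3, 1] cursor@8
After 2 (delete_current): list=[7, 4, 2, 3, 1] cursor@7
After 3 (delete_current): list=[4, 2, 3, 1] cursor@4
After 4 (insert_before(12)): list=[12, 4, 2, 3, 1] cursor@4
After 5 (insert_after(41)): list=[12, 4, 41, 2, 3, 1] cursor@4
After 6 (delete_current): list=[12, 41, 2, 3, 1] cursor@41
After 7 (insert_before(91)): list=[12, 91, 41, 2, 3, 1] cursor@41
After 8 (insert_before(29)): list=[12, 91, 29, 41, 2, 3, 1] cursor@41
After 9 (delete_current): list=[12, 91, 29, 2, 3, 1] cursor@2
After 10 (next): list=[12, 91, 29, 2, 3, 1] cursor@3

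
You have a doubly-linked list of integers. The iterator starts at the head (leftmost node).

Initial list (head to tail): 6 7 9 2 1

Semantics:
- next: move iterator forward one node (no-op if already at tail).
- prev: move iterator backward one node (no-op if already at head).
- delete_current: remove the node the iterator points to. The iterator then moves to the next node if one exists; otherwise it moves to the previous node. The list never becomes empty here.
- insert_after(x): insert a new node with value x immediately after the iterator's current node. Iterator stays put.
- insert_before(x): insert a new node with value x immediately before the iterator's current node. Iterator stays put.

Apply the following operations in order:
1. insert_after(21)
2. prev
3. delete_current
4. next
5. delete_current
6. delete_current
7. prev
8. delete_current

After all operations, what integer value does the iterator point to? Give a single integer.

After 1 (insert_after(21)): list=[6, 21, 7, 9, 2, 1] cursor@6
After 2 (prev): list=[6, 21, 7, 9, 2, 1] cursor@6
After 3 (delete_current): list=[21, 7, 9, 2, 1] cursor@21
After 4 (next): list=[21, 7, 9, 2, 1] cursor@7
After 5 (delete_current): list=[21, 9, 2, 1] cursor@9
After 6 (delete_current): list=[21, 2, 1] cursor@2
After 7 (prev): list=[21, 2, 1] cursor@21
After 8 (delete_current): list=[2, 1] cursor@2

Answer: 2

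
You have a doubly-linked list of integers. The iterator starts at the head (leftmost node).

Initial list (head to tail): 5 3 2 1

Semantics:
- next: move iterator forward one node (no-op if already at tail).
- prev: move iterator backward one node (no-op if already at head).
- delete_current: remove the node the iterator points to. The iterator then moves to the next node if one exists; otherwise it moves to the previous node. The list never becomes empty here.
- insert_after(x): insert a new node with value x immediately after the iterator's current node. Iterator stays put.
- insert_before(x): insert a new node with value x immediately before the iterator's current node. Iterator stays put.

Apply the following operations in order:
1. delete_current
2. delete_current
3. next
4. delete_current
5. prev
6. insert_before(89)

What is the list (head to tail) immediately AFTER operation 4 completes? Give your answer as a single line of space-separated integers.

After 1 (delete_current): list=[3, 2, 1] cursor@3
After 2 (delete_current): list=[2, 1] cursor@2
After 3 (next): list=[2, 1] cursor@1
After 4 (delete_current): list=[2] cursor@2

Answer: 2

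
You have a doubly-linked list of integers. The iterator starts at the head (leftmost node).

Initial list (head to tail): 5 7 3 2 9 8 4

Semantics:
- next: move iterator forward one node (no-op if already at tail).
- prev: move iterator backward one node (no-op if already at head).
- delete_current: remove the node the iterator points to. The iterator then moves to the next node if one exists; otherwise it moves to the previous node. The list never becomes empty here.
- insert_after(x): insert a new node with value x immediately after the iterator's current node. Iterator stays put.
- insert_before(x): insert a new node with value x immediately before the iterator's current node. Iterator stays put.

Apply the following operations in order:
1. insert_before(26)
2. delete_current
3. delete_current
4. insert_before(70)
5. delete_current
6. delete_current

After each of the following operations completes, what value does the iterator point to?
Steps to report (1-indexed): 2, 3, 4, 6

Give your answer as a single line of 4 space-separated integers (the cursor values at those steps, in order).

Answer: 7 3 3 9

Derivation:
After 1 (insert_before(26)): list=[26, 5, 7, 3, 2, 9, 8, 4] cursor@5
After 2 (delete_current): list=[26, 7, 3, 2, 9, 8, 4] cursor@7
After 3 (delete_current): list=[26, 3, 2, 9, 8, 4] cursor@3
After 4 (insert_before(70)): list=[26, 70, 3, 2, 9, 8, 4] cursor@3
After 5 (delete_current): list=[26, 70, 2, 9, 8, 4] cursor@2
After 6 (delete_current): list=[26, 70, 9, 8, 4] cursor@9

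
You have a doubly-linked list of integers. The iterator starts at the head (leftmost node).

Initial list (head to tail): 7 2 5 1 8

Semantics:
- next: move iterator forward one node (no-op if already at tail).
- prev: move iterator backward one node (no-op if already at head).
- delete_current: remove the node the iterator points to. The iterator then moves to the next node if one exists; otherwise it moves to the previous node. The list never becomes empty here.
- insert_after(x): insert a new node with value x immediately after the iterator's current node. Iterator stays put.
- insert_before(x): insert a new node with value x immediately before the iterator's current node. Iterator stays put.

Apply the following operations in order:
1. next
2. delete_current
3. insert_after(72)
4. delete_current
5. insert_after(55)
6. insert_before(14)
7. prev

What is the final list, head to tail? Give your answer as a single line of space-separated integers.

After 1 (next): list=[7, 2, 5, 1, 8] cursor@2
After 2 (delete_current): list=[7, 5, 1, 8] cursor@5
After 3 (insert_after(72)): list=[7, 5, 72, 1, 8] cursor@5
After 4 (delete_current): list=[7, 72, 1, 8] cursor@72
After 5 (insert_after(55)): list=[7, 72, 55, 1, 8] cursor@72
After 6 (insert_before(14)): list=[7, 14, 72, 55, 1, 8] cursor@72
After 7 (prev): list=[7, 14, 72, 55, 1, 8] cursor@14

Answer: 7 14 72 55 1 8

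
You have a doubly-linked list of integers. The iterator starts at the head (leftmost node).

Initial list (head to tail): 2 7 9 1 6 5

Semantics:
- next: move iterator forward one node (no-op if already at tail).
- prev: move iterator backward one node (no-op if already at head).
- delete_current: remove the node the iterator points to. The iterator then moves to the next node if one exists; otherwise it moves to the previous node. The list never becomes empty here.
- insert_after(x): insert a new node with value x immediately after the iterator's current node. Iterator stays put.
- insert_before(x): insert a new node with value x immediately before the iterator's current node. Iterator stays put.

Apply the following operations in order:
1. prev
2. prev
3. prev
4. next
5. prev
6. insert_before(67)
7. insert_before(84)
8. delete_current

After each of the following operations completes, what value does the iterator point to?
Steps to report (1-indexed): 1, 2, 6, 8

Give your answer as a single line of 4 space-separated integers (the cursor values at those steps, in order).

Answer: 2 2 2 7

Derivation:
After 1 (prev): list=[2, 7, 9, 1, 6, 5] cursor@2
After 2 (prev): list=[2, 7, 9, 1, 6, 5] cursor@2
After 3 (prev): list=[2, 7, 9, 1, 6, 5] cursor@2
After 4 (next): list=[2, 7, 9, 1, 6, 5] cursor@7
After 5 (prev): list=[2, 7, 9, 1, 6, 5] cursor@2
After 6 (insert_before(67)): list=[67, 2, 7, 9, 1, 6, 5] cursor@2
After 7 (insert_before(84)): list=[67, 84, 2, 7, 9, 1, 6, 5] cursor@2
After 8 (delete_current): list=[67, 84, 7, 9, 1, 6, 5] cursor@7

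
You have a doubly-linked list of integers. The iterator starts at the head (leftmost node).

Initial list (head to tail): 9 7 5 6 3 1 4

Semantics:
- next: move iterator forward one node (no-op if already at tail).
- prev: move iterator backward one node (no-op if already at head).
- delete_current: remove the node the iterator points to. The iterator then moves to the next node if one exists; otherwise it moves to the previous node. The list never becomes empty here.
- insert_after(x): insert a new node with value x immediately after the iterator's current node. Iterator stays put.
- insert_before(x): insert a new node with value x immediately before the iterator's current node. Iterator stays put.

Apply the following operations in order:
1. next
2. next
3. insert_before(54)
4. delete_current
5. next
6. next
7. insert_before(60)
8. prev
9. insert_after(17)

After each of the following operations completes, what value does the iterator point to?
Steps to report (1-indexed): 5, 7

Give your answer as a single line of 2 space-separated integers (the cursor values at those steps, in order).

After 1 (next): list=[9, 7, 5, 6, 3, 1, 4] cursor@7
After 2 (next): list=[9, 7, 5, 6, 3, 1, 4] cursor@5
After 3 (insert_before(54)): list=[9, 7, 54, 5, 6, 3, 1, 4] cursor@5
After 4 (delete_current): list=[9, 7, 54, 6, 3, 1, 4] cursor@6
After 5 (next): list=[9, 7, 54, 6, 3, 1, 4] cursor@3
After 6 (next): list=[9, 7, 54, 6, 3, 1, 4] cursor@1
After 7 (insert_before(60)): list=[9, 7, 54, 6, 3, 60, 1, 4] cursor@1
After 8 (prev): list=[9, 7, 54, 6, 3, 60, 1, 4] cursor@60
After 9 (insert_after(17)): list=[9, 7, 54, 6, 3, 60, 17, 1, 4] cursor@60

Answer: 3 1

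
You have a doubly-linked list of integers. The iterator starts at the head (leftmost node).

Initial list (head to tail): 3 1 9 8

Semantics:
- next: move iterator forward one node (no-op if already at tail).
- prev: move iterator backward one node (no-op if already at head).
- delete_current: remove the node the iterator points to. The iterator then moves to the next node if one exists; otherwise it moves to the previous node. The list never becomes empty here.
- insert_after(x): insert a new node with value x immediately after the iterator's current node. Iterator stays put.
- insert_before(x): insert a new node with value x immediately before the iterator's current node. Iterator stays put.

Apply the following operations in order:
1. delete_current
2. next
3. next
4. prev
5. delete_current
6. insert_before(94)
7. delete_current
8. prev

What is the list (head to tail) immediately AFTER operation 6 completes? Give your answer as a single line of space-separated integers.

Answer: 1 94 8

Derivation:
After 1 (delete_current): list=[1, 9, 8] cursor@1
After 2 (next): list=[1, 9, 8] cursor@9
After 3 (next): list=[1, 9, 8] cursor@8
After 4 (prev): list=[1, 9, 8] cursor@9
After 5 (delete_current): list=[1, 8] cursor@8
After 6 (insert_before(94)): list=[1, 94, 8] cursor@8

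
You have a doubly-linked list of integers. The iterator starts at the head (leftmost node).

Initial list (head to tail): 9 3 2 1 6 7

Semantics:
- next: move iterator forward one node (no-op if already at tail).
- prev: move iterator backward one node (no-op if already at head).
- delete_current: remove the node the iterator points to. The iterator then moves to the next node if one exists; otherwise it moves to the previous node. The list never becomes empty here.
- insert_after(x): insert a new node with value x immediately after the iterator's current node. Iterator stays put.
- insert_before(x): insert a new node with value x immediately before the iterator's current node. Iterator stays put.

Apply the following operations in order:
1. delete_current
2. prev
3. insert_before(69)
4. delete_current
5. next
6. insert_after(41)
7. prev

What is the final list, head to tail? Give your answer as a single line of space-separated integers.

Answer: 69 2 1 41 6 7

Derivation:
After 1 (delete_current): list=[3, 2, 1, 6, 7] cursor@3
After 2 (prev): list=[3, 2, 1, 6, 7] cursor@3
After 3 (insert_before(69)): list=[69, 3, 2, 1, 6, 7] cursor@3
After 4 (delete_current): list=[69, 2, 1, 6, 7] cursor@2
After 5 (next): list=[69, 2, 1, 6, 7] cursor@1
After 6 (insert_after(41)): list=[69, 2, 1, 41, 6, 7] cursor@1
After 7 (prev): list=[69, 2, 1, 41, 6, 7] cursor@2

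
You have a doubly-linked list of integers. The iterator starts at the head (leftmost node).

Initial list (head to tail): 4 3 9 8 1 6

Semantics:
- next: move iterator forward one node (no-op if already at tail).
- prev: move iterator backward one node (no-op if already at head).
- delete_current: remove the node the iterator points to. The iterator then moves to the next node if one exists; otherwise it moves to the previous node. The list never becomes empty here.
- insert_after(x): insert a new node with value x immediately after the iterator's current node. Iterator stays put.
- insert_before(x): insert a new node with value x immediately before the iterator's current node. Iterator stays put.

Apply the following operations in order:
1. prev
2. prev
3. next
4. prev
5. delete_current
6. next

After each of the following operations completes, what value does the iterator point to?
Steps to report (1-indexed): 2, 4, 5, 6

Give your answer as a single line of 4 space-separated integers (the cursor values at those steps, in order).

After 1 (prev): list=[4, 3, 9, 8, 1, 6] cursor@4
After 2 (prev): list=[4, 3, 9, 8, 1, 6] cursor@4
After 3 (next): list=[4, 3, 9, 8, 1, 6] cursor@3
After 4 (prev): list=[4, 3, 9, 8, 1, 6] cursor@4
After 5 (delete_current): list=[3, 9, 8, 1, 6] cursor@3
After 6 (next): list=[3, 9, 8, 1, 6] cursor@9

Answer: 4 4 3 9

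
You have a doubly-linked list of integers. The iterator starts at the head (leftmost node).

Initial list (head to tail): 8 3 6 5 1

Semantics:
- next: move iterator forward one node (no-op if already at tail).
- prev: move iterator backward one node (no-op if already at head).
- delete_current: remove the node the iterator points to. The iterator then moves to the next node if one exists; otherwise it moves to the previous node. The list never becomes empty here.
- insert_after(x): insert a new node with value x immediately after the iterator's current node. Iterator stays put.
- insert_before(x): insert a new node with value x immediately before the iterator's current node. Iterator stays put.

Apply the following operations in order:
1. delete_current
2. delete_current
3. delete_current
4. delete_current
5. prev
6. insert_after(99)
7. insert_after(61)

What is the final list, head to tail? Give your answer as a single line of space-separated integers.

After 1 (delete_current): list=[3, 6, 5, 1] cursor@3
After 2 (delete_current): list=[6, 5, 1] cursor@6
After 3 (delete_current): list=[5, 1] cursor@5
After 4 (delete_current): list=[1] cursor@1
After 5 (prev): list=[1] cursor@1
After 6 (insert_after(99)): list=[1, 99] cursor@1
After 7 (insert_after(61)): list=[1, 61, 99] cursor@1

Answer: 1 61 99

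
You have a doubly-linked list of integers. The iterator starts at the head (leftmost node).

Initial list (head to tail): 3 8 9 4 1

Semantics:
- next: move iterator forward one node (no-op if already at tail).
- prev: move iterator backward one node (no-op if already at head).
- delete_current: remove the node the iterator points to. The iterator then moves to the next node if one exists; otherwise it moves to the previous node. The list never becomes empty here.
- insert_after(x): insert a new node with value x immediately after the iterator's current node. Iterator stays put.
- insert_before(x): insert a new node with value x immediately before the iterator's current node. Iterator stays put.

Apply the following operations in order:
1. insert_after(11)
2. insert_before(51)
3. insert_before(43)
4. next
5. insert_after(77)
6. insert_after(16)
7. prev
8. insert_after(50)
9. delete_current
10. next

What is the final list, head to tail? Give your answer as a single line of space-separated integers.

Answer: 51 43 50 11 16 77 8 9 4 1

Derivation:
After 1 (insert_after(11)): list=[3, 11, 8, 9, 4, 1] cursor@3
After 2 (insert_before(51)): list=[51, 3, 11, 8, 9, 4, 1] cursor@3
After 3 (insert_before(43)): list=[51, 43, 3, 11, 8, 9, 4, 1] cursor@3
After 4 (next): list=[51, 43, 3, 11, 8, 9, 4, 1] cursor@11
After 5 (insert_after(77)): list=[51, 43, 3, 11, 77, 8, 9, 4, 1] cursor@11
After 6 (insert_after(16)): list=[51, 43, 3, 11, 16, 77, 8, 9, 4, 1] cursor@11
After 7 (prev): list=[51, 43, 3, 11, 16, 77, 8, 9, 4, 1] cursor@3
After 8 (insert_after(50)): list=[51, 43, 3, 50, 11, 16, 77, 8, 9, 4, 1] cursor@3
After 9 (delete_current): list=[51, 43, 50, 11, 16, 77, 8, 9, 4, 1] cursor@50
After 10 (next): list=[51, 43, 50, 11, 16, 77, 8, 9, 4, 1] cursor@11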